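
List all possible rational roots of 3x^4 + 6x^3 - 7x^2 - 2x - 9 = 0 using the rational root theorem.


Rational root theorem: possible roots are ±p/q where:
  p divides the constant term (-9): p ∈ {1, 3, 9}
  q divides the leading coefficient (3): q ∈ {1, 3}

All possible rational roots: -9, -3, -1, -1/3, 1/3, 1, 3, 9

-9, -3, -1, -1/3, 1/3, 1, 3, 9


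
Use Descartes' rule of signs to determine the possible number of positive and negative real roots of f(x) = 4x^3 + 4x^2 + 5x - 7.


Descartes' rule of signs:

For positive roots, count sign changes in f(x) = 4x^3 + 4x^2 + 5x - 7:
Signs of coefficients: +, +, +, -
Number of sign changes: 1
Possible positive real roots: 1

For negative roots, examine f(-x) = -4x^3 + 4x^2 - 5x - 7:
Signs of coefficients: -, +, -, -
Number of sign changes: 2
Possible negative real roots: 2, 0

Positive roots: 1; Negative roots: 2 or 0


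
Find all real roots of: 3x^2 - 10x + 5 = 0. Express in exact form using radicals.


Using the quadratic formula: x = (-b ± sqrt(b^2 - 4ac)) / (2a)
Here a = 3, b = -10, c = 5
Discriminant = b^2 - 4ac = (-10)^2 - 4(3)(5) = 100 - 60 = 40
Since discriminant = 40 > 0, there are two real roots.
x = (10 ± 2*sqrt(10)) / 6
Simplifying: x = (5 ± sqrt(10)) / 3
Numerically: x ≈ 2.7208 or x ≈ 0.6126

x = (5 + sqrt(10)) / 3 or x = (5 - sqrt(10)) / 3


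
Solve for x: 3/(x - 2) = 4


Multiply both sides by (x - 2): 3 = 4(x - 2)
Distribute: 3 = 4x - 8
4x = 3 + 8 = 11
x = 11/4

x = 11/4


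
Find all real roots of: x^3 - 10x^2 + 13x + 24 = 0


Let p(x) = x^3 - 10x^2 + 13x + 24. By the rational root theorem (leading coefficient 1), any rational root is an integer divisor of 24: try ±1, ±2, ... in turn.
Test x = 1: value = 28 ≠ 0.
Test x = -1: value = 0 ✓, so (x + 1) is a factor.
Synthetic division by (x + 1): bring down 1; 1(-1) - 10 = -11; (-11)(-1) + 13 = 24; 24(-1) + 24 = 0 → quotient x^2 - 11x + 24, remainder 0.
Solve the quadratic x^2 - 11x + 24 = 0: discriminant = (-11)^2 - 4(1)(24) = 121 - 96 = 25.
sqrt(25) = 5, so x = (11 ± 5)/2: x = 8 or x = 3.

x = -1, x = 3, x = 8


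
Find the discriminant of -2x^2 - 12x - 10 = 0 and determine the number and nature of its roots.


For ax^2 + bx + c = 0, discriminant D = b^2 - 4ac
Here a = -2, b = -12, c = -10
D = (-12)^2 - 4(-2)(-10) = 144 - 80 = 64

D = 64 > 0 and is a perfect square (sqrt = 8)
The equation has 2 distinct real rational roots.

Discriminant = 64, 2 distinct real rational roots


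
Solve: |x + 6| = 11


An absolute value equation |expr| = 11 gives two cases:
Case 1: x + 6 = 11
  x = 5, so x = 5
Case 2: x + 6 = -11
  x = -17, so x = -17

x = -17, x = 5


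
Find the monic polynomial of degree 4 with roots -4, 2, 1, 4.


A monic polynomial with roots -4, 2, 1, 4 is:
p(x) = (x + 4)(x - 2)(x - 1)(x - 4)
After multiplying by (x + 4): x + 4
After multiplying by (x - 2): x^2 + 2x - 8
After multiplying by (x - 1): x^3 + x^2 - 10x + 8
After multiplying by (x - 4): x^4 - 3x^3 - 14x^2 + 48x - 32

x^4 - 3x^3 - 14x^2 + 48x - 32


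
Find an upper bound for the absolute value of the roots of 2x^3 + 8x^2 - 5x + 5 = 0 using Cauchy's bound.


Cauchy's bound: all roots r satisfy |r| <= 1 + max(|a_i/a_n|) for i = 0,...,n-1
where a_n is the leading coefficient.

Coefficients: [2, 8, -5, 5]
Leading coefficient a_n = 2
Ratios |a_i/a_n|: 4, 5/2, 5/2
Maximum ratio: 4
Cauchy's bound: |r| <= 1 + 4 = 5

Upper bound = 5


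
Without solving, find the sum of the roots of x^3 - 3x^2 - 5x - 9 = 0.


By Vieta's formulas for x^3 + bx^2 + cx + d = 0:
  r1 + r2 + r3 = -b/a = 3
  r1*r2 + r1*r3 + r2*r3 = c/a = -5
  r1*r2*r3 = -d/a = 9


Sum = 3


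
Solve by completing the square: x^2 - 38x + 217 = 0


Start: x^2 - 38x + 217 = 0
Move constant: x^2 - 38x = -217
Half of -38 is -19, squared is 361
Add 361 to both sides: x^2 - 38x + 361 = 144
(x - 19)^2 = 144
x - 19 = ±12
x = 19 + 12 = 31 or x = 19 - 12 = 7

x = 7, x = 31


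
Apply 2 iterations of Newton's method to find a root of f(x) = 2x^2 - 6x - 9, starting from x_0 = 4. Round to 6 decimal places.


Newton's method: x_(n+1) = x_n - f(x_n)/f'(x_n)
f(x) = 2x^2 - 6x - 9
f'(x) = 4x - 6

Iteration 1:
  f(4.000000) = -1.000000
  f'(4.000000) = 10.000000
  x_1 = 4.000000 - (-1.000000)/(10.000000) = 4.100000

Iteration 2:
  f(4.100000) = 0.020000
  f'(4.100000) = 10.400000
  x_2 = 4.100000 - (0.020000)/(10.400000) = 4.098077

x_2 = 4.098077


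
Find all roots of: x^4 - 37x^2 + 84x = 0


The constant term is 0, so x = 0 is a root. Factor out x:
  x^3 - 37x + 84 = 0
Let p(x) = x^3 - 37x + 84. By the rational root theorem (leading coefficient 1), any rational root is an integer divisor of 84: try ±1, ±2, ... in turn.
Test x = 1: value = 48 ≠ 0.
Test x = -1: value = 120 ≠ 0.
Test x = 2: value = 18 ≠ 0.
Test x = -2: value = 150 ≠ 0.
Test x = 3: value = 0 ✓, so (x - 3) is a factor.
Synthetic division by (x - 3): bring down 1; 1(3) + 0 = 3; 3(3) - 37 = -28; (-28)(3) + 84 = 0 → quotient x^2 + 3x - 28, remainder 0.
Solve the quadratic x^2 + 3x - 28 = 0: discriminant = 3^2 - 4(1)(-28) = 9 + 112 = 121.
sqrt(121) = 11, so x = (-3 ± 11)/2: x = 4 or x = -7.
Collecting all roots found:

x = -7, x = 0, x = 3, x = 4


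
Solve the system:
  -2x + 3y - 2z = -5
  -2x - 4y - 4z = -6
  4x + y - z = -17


Using Cramer's rule. Expand each determinant along the first row.
D  = (-2)*[(-4)*(-1) - (-4)*1] - 3*[(-2)*(-1) - (-4)*4] + (-2)*[(-2)*1 - (-4)*4]
  = (-2)*(8) - 3*(18) + (-2)*(14) = -98
Dx = (-5)*[(-4)*(-1) - (-4)*1] - 3*[(-6)*(-1) - (-4)*(-17)] + (-2)*[(-6)*1 - (-4)*(-17)]
  = (-5)*(8) - 3*(-62) + (-2)*(-74) = 294
Dy = (-2)*[(-6)*(-1) - (-4)*(-17)] - (-5)*[(-2)*(-1) - (-4)*4] + (-2)*[(-2)*(-17) - (-6)*4]
  = (-2)*(-62) - (-5)*(18) + (-2)*(58) = 98
Dz = (-2)*[(-4)*(-17) - (-6)*1] - 3*[(-2)*(-17) - (-6)*4] + (-5)*[(-2)*1 - (-4)*4]
  = (-2)*(74) - 3*(58) + (-5)*(14) = -392
x = Dx/D = 294/-98 = -3, y = Dy/D = 98/-98 = -1, z = Dz/D = -392/-98 = 4
Check eq1: (-2)(-3) + (3)(-1) + (-2)(4) = -5 = -5 ✓
Check eq2: (-2)(-3) + (-4)(-1) + (-4)(4) = -6 = -6 ✓
Check eq3: (4)(-3) + (1)(-1) + (-1)(4) = -17 = -17 ✓

x = -3, y = -1, z = 4


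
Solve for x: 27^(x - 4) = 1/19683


Express both sides with the same base.
1/19683 = 27^(-3)
Since the bases match, equate exponents: x - 4 = -3
So x = -3 - (-4) = 1

x = 1


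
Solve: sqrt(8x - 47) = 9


Square both sides: 8x - 47 = 9^2 = 81
8x = 81 + 47 = 128
x = 16
Check: sqrt(8*16 - 47) = sqrt(81) = 9 ✓

x = 16


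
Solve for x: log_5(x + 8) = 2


Convert to exponential form: x + 8 = 5^2 = 25
x = 25 - 8 = 17
Check: log_5(17 + 8) = log_5(25) = log_5(25) = 2 ✓

x = 17


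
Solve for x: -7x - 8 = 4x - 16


Starting with: -7x - 8 = 4x - 16
Move all x terms to left: (-7 - 4)x = -16 + 8
Simplify: -11x = -8
Divide both sides by -11: x = 8/11

x = 8/11


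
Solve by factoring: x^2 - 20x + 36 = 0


We need two numbers that multiply to 36 and add to -20.
Those numbers are -18 and -2 (since (-18) * (-2) = 36 and (-18) + (-2) = -20).
So x^2 - 20x + 36 = (x - 18)(x - 2) = 0
Setting each factor to zero: x = 18 or x = 2

x = 2, x = 18


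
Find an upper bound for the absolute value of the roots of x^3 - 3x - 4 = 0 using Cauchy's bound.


Cauchy's bound: all roots r satisfy |r| <= 1 + max(|a_i/a_n|) for i = 0,...,n-1
where a_n is the leading coefficient.

Coefficients: [1, 0, -3, -4]
Leading coefficient a_n = 1
Ratios |a_i/a_n|: 0, 3, 4
Maximum ratio: 4
Cauchy's bound: |r| <= 1 + 4 = 5

Upper bound = 5


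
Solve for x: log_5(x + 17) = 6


Convert to exponential form: x + 17 = 5^6 = 15625
x = 15625 - 17 = 15608
Check: log_5(15608 + 17) = log_5(15625) = log_5(15625) = 6 ✓

x = 15608


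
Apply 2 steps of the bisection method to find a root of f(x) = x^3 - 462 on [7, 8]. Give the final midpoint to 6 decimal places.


f(x) = x^3 - 462
f(7) = -119 < 0
f(8) = 50 > 0

Step 1: midpoint = (7.000000 + 8.000000)/2 = 7.500000
  f(7.500000) = -40.125000
  f(mid) < 0, so root is in [7.500000, 8.000000]

Step 2: midpoint = (7.500000 + 8.000000)/2 = 7.750000
  f(7.750000) = 3.484375
  f(mid) > 0, so root is in [7.500000, 7.750000]

midpoint = 7.750000


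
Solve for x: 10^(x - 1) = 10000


Express both sides with the same base.
10000 = 10^4
Since the bases match, equate exponents: x - 1 = 4
So x = 4 - (-1) = 5

x = 5


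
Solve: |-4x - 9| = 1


An absolute value equation |expr| = 1 gives two cases:
Case 1: -4x - 9 = 1
  -4x = 10, so x = -5/2
Case 2: -4x - 9 = -1
  -4x = 8, so x = -2

x = -5/2, x = -2


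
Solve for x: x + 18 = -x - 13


Starting with: x + 18 = -x - 13
Move all x terms to left: (1 + 1)x = -13 - 18
Simplify: 2x = -31
Divide both sides by 2: x = -31/2

x = -31/2


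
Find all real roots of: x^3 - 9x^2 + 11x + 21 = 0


Let p(x) = x^3 - 9x^2 + 11x + 21. By the rational root theorem (leading coefficient 1), any rational root is an integer divisor of 21: try ±1, ±2, ... in turn.
Test x = 1: value = 24 ≠ 0.
Test x = -1: value = 0 ✓, so (x + 1) is a factor.
Synthetic division by (x + 1): bring down 1; 1(-1) - 9 = -10; (-10)(-1) + 11 = 21; 21(-1) + 21 = 0 → quotient x^2 - 10x + 21, remainder 0.
Solve the quadratic x^2 - 10x + 21 = 0: discriminant = (-10)^2 - 4(1)(21) = 100 - 84 = 16.
sqrt(16) = 4, so x = (10 ± 4)/2: x = 7 or x = 3.

x = -1, x = 3, x = 7


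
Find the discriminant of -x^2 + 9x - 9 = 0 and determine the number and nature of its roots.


For ax^2 + bx + c = 0, discriminant D = b^2 - 4ac
Here a = -1, b = 9, c = -9
D = (9)^2 - 4(-1)(-9) = 81 - 36 = 45

D = 45 > 0 but not a perfect square
The equation has 2 distinct real irrational roots.

Discriminant = 45, 2 distinct real irrational roots


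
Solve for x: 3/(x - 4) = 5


Multiply both sides by (x - 4): 3 = 5(x - 4)
Distribute: 3 = 5x - 20
5x = 3 + 20 = 23
x = 23/5

x = 23/5


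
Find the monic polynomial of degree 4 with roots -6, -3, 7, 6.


A monic polynomial with roots -6, -3, 7, 6 is:
p(x) = (x + 6)(x + 3)(x - 7)(x - 6)
After multiplying by (x + 6): x + 6
After multiplying by (x + 3): x^2 + 9x + 18
After multiplying by (x - 7): x^3 + 2x^2 - 45x - 126
After multiplying by (x - 6): x^4 - 4x^3 - 57x^2 + 144x + 756

x^4 - 4x^3 - 57x^2 + 144x + 756


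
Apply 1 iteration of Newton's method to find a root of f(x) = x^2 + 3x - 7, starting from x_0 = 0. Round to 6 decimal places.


Newton's method: x_(n+1) = x_n - f(x_n)/f'(x_n)
f(x) = x^2 + 3x - 7
f'(x) = 2x + 3

Iteration 1:
  f(0.000000) = -7.000000
  f'(0.000000) = 3.000000
  x_1 = 0.000000 - (-7.000000)/(3.000000) = 2.333333

x_1 = 2.333333


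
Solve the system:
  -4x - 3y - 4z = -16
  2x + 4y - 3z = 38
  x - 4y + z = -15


Using Cramer's rule. Expand each determinant along the first row.
D  = (-4)*[4*1 - (-3)*(-4)] - (-3)*[2*1 - (-3)*1] + (-4)*[2*(-4) - 4*1]
  = (-4)*(-8) - (-3)*(5) + (-4)*(-12) = 95
Dx = (-16)*[4*1 - (-3)*(-4)] - (-3)*[38*1 - (-3)*(-15)] + (-4)*[38*(-4) - 4*(-15)]
  = (-16)*(-8) - (-3)*(-7) + (-4)*(-92) = 475
Dy = (-4)*[38*1 - (-3)*(-15)] - (-16)*[2*1 - (-3)*1] + (-4)*[2*(-15) - 38*1]
  = (-4)*(-7) - (-16)*(5) + (-4)*(-68) = 380
Dz = (-4)*[4*(-15) - 38*(-4)] - (-3)*[2*(-15) - 38*1] + (-16)*[2*(-4) - 4*1]
  = (-4)*(92) - (-3)*(-68) + (-16)*(-12) = -380
x = Dx/D = 475/95 = 5, y = Dy/D = 380/95 = 4, z = Dz/D = -380/95 = -4
Check eq1: (-4)(5) + (-3)(4) + (-4)(-4) = -16 = -16 ✓
Check eq2: (2)(5) + (4)(4) + (-3)(-4) = 38 = 38 ✓
Check eq3: (1)(5) + (-4)(4) + (1)(-4) = -15 = -15 ✓

x = 5, y = 4, z = -4


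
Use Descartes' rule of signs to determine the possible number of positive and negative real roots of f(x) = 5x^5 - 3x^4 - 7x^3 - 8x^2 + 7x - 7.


Descartes' rule of signs:

For positive roots, count sign changes in f(x) = 5x^5 - 3x^4 - 7x^3 - 8x^2 + 7x - 7:
Signs of coefficients: +, -, -, -, +, -
Number of sign changes: 3
Possible positive real roots: 3, 1

For negative roots, examine f(-x) = -5x^5 - 3x^4 + 7x^3 - 8x^2 - 7x - 7:
Signs of coefficients: -, -, +, -, -, -
Number of sign changes: 2
Possible negative real roots: 2, 0

Positive roots: 3 or 1; Negative roots: 2 or 0


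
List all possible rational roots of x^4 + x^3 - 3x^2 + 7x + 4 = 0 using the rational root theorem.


Rational root theorem: possible roots are ±p/q where:
  p divides the constant term (4): p ∈ {1, 2, 4}
  q divides the leading coefficient (1): q ∈ {1}

All possible rational roots: -4, -2, -1, 1, 2, 4

-4, -2, -1, 1, 2, 4


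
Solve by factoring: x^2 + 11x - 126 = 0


We need two numbers that multiply to -126 and add to 11.
Those numbers are -7 and 18 (since (-7) * 18 = -126 and (-7) + 18 = 11).
So x^2 + 11x - 126 = (x - 7)(x + 18) = 0
Setting each factor to zero: x = 7 or x = -18

x = -18, x = 7


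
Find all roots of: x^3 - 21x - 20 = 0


Let p(x) = x^3 - 21x - 20. By the rational root theorem (leading coefficient 1), any rational root is an integer divisor of 20: try ±1, ±2, ... in turn.
Test x = 1: value = -40 ≠ 0.
Test x = -1: value = 0 ✓, so (x + 1) is a factor.
Synthetic division by (x + 1): bring down 1; 1(-1) + 0 = -1; (-1)(-1) - 21 = -20; (-20)(-1) - 20 = 0 → quotient x^2 - x - 20, remainder 0.
Solve the quadratic x^2 - x - 20 = 0: discriminant = (-1)^2 - 4(1)(-20) = 1 + 80 = 81.
sqrt(81) = 9, so x = (1 ± 9)/2: x = 5 or x = -4.
Collecting all roots found:

x = -4, x = -1, x = 5


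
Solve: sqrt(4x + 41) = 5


Square both sides: 4x + 41 = 5^2 = 25
4x = 25 - 41 = -16
x = -4
Check: sqrt(4*(-4) + 41) = sqrt(25) = 5 ✓

x = -4


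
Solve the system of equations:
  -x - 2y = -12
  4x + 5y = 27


Using Cramer's rule:
Determinant D = (-1)(5) - (4)(-2) = -5 + 8 = 3
Dx = (-12)(5) - (27)(-2) = -60 + 54 = -6
Dy = (-1)(27) - (4)(-12) = -27 + 48 = 21
x = Dx/D = -6/3 = -2
y = Dy/D = 21/3 = 7

x = -2, y = 7


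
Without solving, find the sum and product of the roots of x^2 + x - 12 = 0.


By Vieta's formulas for ax^2 + bx + c = 0:
  Sum of roots = -b/a
  Product of roots = c/a

Here a = 1, b = 1, c = -12
Sum = -(1)/1 = -1
Product = -12/1 = -12

Sum = -1, Product = -12


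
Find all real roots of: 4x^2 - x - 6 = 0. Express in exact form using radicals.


Using the quadratic formula: x = (-b ± sqrt(b^2 - 4ac)) / (2a)
Here a = 4, b = -1, c = -6
Discriminant = b^2 - 4ac = (-1)^2 - 4(4)(-6) = 1 + 96 = 97
Since discriminant = 97 > 0, there are two real roots.
x = (1 ± sqrt(97)) / 8
Numerically: x ≈ 1.3561 or x ≈ -1.1061

x = (1 + sqrt(97)) / 8 or x = (1 - sqrt(97)) / 8


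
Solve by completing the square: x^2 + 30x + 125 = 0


Start: x^2 + 30x + 125 = 0
Move constant: x^2 + 30x = -125
Half of 30 is 15, squared is 225
Add 225 to both sides: x^2 + 30x + 225 = 100
(x + 15)^2 = 100
x + 15 = ±10
x = -15 + 10 = -5 or x = -15 - 10 = -25

x = -25, x = -5


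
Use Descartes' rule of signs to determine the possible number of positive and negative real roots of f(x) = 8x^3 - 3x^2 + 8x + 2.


Descartes' rule of signs:

For positive roots, count sign changes in f(x) = 8x^3 - 3x^2 + 8x + 2:
Signs of coefficients: +, -, +, +
Number of sign changes: 2
Possible positive real roots: 2, 0

For negative roots, examine f(-x) = -8x^3 - 3x^2 - 8x + 2:
Signs of coefficients: -, -, -, +
Number of sign changes: 1
Possible negative real roots: 1

Positive roots: 2 or 0; Negative roots: 1


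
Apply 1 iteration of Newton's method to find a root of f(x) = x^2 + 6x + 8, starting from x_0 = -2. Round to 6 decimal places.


Newton's method: x_(n+1) = x_n - f(x_n)/f'(x_n)
f(x) = x^2 + 6x + 8
f'(x) = 2x + 6

Iteration 1:
  f(-2.000000) = 0.000000
  f'(-2.000000) = 2.000000
  x_1 = -2.000000 - (0.000000)/(2.000000) = -2.000000

x_1 = -2.000000


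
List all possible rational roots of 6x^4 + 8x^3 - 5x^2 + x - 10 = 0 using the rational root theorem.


Rational root theorem: possible roots are ±p/q where:
  p divides the constant term (-10): p ∈ {1, 2, 5, 10}
  q divides the leading coefficient (6): q ∈ {1, 2, 3, 6}

All possible rational roots: -10, -5, -10/3, -5/2, -2, -5/3, -1, -5/6, -2/3, -1/2, -1/3, -1/6, 1/6, 1/3, 1/2, 2/3, 5/6, 1, 5/3, 2, 5/2, 10/3, 5, 10

-10, -5, -10/3, -5/2, -2, -5/3, -1, -5/6, -2/3, -1/2, -1/3, -1/6, 1/6, 1/3, 1/2, 2/3, 5/6, 1, 5/3, 2, 5/2, 10/3, 5, 10


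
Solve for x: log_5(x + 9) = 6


Convert to exponential form: x + 9 = 5^6 = 15625
x = 15625 - 9 = 15616
Check: log_5(15616 + 9) = log_5(15625) = log_5(15625) = 6 ✓

x = 15616


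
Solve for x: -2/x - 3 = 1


Subtract -3 from both sides: -2/x = 4
Multiply both sides by x: -2 = 4 * x
Divide by 4: x = -1/2

x = -1/2


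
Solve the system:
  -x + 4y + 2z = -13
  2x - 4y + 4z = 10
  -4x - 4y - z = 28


Using Cramer's rule. Expand each determinant along the first row.
D  = (-1)*[(-4)*(-1) - 4*(-4)] - 4*[2*(-1) - 4*(-4)] + 2*[2*(-4) - (-4)*(-4)]
  = (-1)*(20) - 4*(14) + 2*(-24) = -124
Dx = (-13)*[(-4)*(-1) - 4*(-4)] - 4*[10*(-1) - 4*28] + 2*[10*(-4) - (-4)*28]
  = (-13)*(20) - 4*(-122) + 2*(72) = 372
Dy = (-1)*[10*(-1) - 4*28] - (-13)*[2*(-1) - 4*(-4)] + 2*[2*28 - 10*(-4)]
  = (-1)*(-122) - (-13)*(14) + 2*(96) = 496
Dz = (-1)*[(-4)*28 - 10*(-4)] - 4*[2*28 - 10*(-4)] + (-13)*[2*(-4) - (-4)*(-4)]
  = (-1)*(-72) - 4*(96) + (-13)*(-24) = 0
x = Dx/D = 372/-124 = -3, y = Dy/D = 496/-124 = -4, z = Dz/D = 0/-124 = 0
Check eq1: (-1)(-3) + (4)(-4) + (2)(0) = -13 = -13 ✓
Check eq2: (2)(-3) + (-4)(-4) + (4)(0) = 10 = 10 ✓
Check eq3: (-4)(-3) + (-4)(-4) + (-1)(0) = 28 = 28 ✓

x = -3, y = -4, z = 0


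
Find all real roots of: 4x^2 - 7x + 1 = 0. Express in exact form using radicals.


Using the quadratic formula: x = (-b ± sqrt(b^2 - 4ac)) / (2a)
Here a = 4, b = -7, c = 1
Discriminant = b^2 - 4ac = (-7)^2 - 4(4)(1) = 49 - 16 = 33
Since discriminant = 33 > 0, there are two real roots.
x = (7 ± sqrt(33)) / 8
Numerically: x ≈ 1.5931 or x ≈ 0.1569

x = (7 + sqrt(33)) / 8 or x = (7 - sqrt(33)) / 8


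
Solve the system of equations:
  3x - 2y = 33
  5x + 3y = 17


Using Cramer's rule:
Determinant D = (3)(3) - (5)(-2) = 9 + 10 = 19
Dx = (33)(3) - (17)(-2) = 99 + 34 = 133
Dy = (3)(17) - (5)(33) = 51 - 165 = -114
x = Dx/D = 133/19 = 7
y = Dy/D = -114/19 = -6

x = 7, y = -6


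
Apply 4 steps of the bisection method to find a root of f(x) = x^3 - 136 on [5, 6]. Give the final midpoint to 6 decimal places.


f(x) = x^3 - 136
f(5) = -11 < 0
f(6) = 80 > 0

Step 1: midpoint = (5.000000 + 6.000000)/2 = 5.500000
  f(5.500000) = 30.375000
  f(mid) > 0, so root is in [5.000000, 5.500000]

Step 2: midpoint = (5.000000 + 5.500000)/2 = 5.250000
  f(5.250000) = 8.703125
  f(mid) > 0, so root is in [5.000000, 5.250000]

Step 3: midpoint = (5.000000 + 5.250000)/2 = 5.125000
  f(5.125000) = -1.388672
  f(mid) < 0, so root is in [5.125000, 5.250000]

Step 4: midpoint = (5.125000 + 5.250000)/2 = 5.187500
  f(5.187500) = 3.596436
  f(mid) > 0, so root is in [5.125000, 5.187500]

midpoint = 5.187500


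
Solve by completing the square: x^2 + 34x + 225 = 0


Start: x^2 + 34x + 225 = 0
Move constant: x^2 + 34x = -225
Half of 34 is 17, squared is 289
Add 289 to both sides: x^2 + 34x + 289 = 64
(x + 17)^2 = 64
x + 17 = ±8
x = -17 + 8 = -9 or x = -17 - 8 = -25

x = -25, x = -9


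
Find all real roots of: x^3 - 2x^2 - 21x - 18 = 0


Let p(x) = x^3 - 2x^2 - 21x - 18. By the rational root theorem (leading coefficient 1), any rational root is an integer divisor of 18: try ±1, ±2, ... in turn.
Test x = 1: value = -40 ≠ 0.
Test x = -1: value = 0 ✓, so (x + 1) is a factor.
Synthetic division by (x + 1): bring down 1; 1(-1) - 2 = -3; (-3)(-1) - 21 = -18; (-18)(-1) - 18 = 0 → quotient x^2 - 3x - 18, remainder 0.
Solve the quadratic x^2 - 3x - 18 = 0: discriminant = (-3)^2 - 4(1)(-18) = 9 + 72 = 81.
sqrt(81) = 9, so x = (3 ± 9)/2: x = 6 or x = -3.

x = -3, x = -1, x = 6


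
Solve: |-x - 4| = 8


An absolute value equation |expr| = 8 gives two cases:
Case 1: -x - 4 = 8
  -x = 12, so x = -12
Case 2: -x - 4 = -8
  -x = -4, so x = 4

x = -12, x = 4


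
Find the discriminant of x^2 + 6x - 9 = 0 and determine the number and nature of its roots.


For ax^2 + bx + c = 0, discriminant D = b^2 - 4ac
Here a = 1, b = 6, c = -9
D = (6)^2 - 4(1)(-9) = 36 + 36 = 72

D = 72 > 0 but not a perfect square
The equation has 2 distinct real irrational roots.

Discriminant = 72, 2 distinct real irrational roots


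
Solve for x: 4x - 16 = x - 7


Starting with: 4x - 16 = x - 7
Move all x terms to left: (4 - 1)x = -7 + 16
Simplify: 3x = 9
Divide both sides by 3: x = 3

x = 3


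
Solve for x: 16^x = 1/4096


Express both sides with the same base.
1/4096 = 16^(-3)
Since the bases match: x = -3

x = -3


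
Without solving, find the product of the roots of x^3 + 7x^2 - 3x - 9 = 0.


By Vieta's formulas for x^3 + bx^2 + cx + d = 0:
  r1 + r2 + r3 = -b/a = -7
  r1*r2 + r1*r3 + r2*r3 = c/a = -3
  r1*r2*r3 = -d/a = 9


Product = 9


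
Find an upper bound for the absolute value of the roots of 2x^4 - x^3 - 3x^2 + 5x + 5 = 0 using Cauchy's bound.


Cauchy's bound: all roots r satisfy |r| <= 1 + max(|a_i/a_n|) for i = 0,...,n-1
where a_n is the leading coefficient.

Coefficients: [2, -1, -3, 5, 5]
Leading coefficient a_n = 2
Ratios |a_i/a_n|: 1/2, 3/2, 5/2, 5/2
Maximum ratio: 5/2
Cauchy's bound: |r| <= 1 + 5/2 = 7/2

Upper bound = 7/2


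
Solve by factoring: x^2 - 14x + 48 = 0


We need two numbers that multiply to 48 and add to -14.
Those numbers are -6 and -8 (since (-6) * (-8) = 48 and (-6) + (-8) = -14).
So x^2 - 14x + 48 = (x - 6)(x - 8) = 0
Setting each factor to zero: x = 6 or x = 8

x = 6, x = 8


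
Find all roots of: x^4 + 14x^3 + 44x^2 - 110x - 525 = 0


Let p(x) = x^4 + 14x^3 + 44x^2 - 110x - 525. By the rational root theorem (leading coefficient 1), any rational root is an integer divisor of 525: try ±1, ±2, ... in turn.
Test x = 1: value = -576 ≠ 0.
Test x = -1: value = -384 ≠ 0.
Test x = 3: value = 0 ✓, so (x - 3) is a factor.
Synthetic division by (x - 3): bring down 1; 1(3) + 14 = 17; 17(3) + 44 = 95; 95(3) - 110 = 175; 175(3) - 525 = 0 → quotient x^3 + 17x^2 + 95x + 175, remainder 0.
Continue with the quotient x^3 + 17x^2 + 95x + 175 (candidates must divide 175).
Test x = 5: value = 1200 ≠ 0.
Test x = -5: value = 0 ✓, so (x + 5) is a factor.
Synthetic division by (x + 5): bring down 1; 1(-5) + 17 = 12; 12(-5) + 95 = 35; 35(-5) + 175 = 0 → quotient x^2 + 12x + 35, remainder 0.
Solve the quadratic x^2 + 12x + 35 = 0: discriminant = 12^2 - 4(1)(35) = 144 - 140 = 4.
sqrt(4) = 2, so x = (-12 ± 2)/2: x = -5 or x = -7.
Collecting all roots found:

x = -7, x = -5 (multiplicity 2), x = 3


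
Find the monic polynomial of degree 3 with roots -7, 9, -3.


A monic polynomial with roots -7, 9, -3 is:
p(x) = (x + 7)(x - 9)(x + 3)
After multiplying by (x + 7): x + 7
After multiplying by (x - 9): x^2 - 2x - 63
After multiplying by (x + 3): x^3 + x^2 - 69x - 189

x^3 + x^2 - 69x - 189


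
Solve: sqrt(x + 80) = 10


Square both sides: x + 80 = 10^2 = 100
x = 100 - 80 = 20
x = 20
Check: sqrt(1*20 + 80) = sqrt(100) = 10 ✓

x = 20


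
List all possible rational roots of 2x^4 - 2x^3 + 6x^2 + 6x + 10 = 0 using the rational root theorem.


Rational root theorem: possible roots are ±p/q where:
  p divides the constant term (10): p ∈ {1, 2, 5, 10}
  q divides the leading coefficient (2): q ∈ {1, 2}

All possible rational roots: -10, -5, -5/2, -2, -1, -1/2, 1/2, 1, 2, 5/2, 5, 10

-10, -5, -5/2, -2, -1, -1/2, 1/2, 1, 2, 5/2, 5, 10


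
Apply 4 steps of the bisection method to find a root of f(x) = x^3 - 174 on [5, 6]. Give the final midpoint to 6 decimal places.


f(x) = x^3 - 174
f(5) = -49 < 0
f(6) = 42 > 0

Step 1: midpoint = (5.000000 + 6.000000)/2 = 5.500000
  f(5.500000) = -7.625000
  f(mid) < 0, so root is in [5.500000, 6.000000]

Step 2: midpoint = (5.500000 + 6.000000)/2 = 5.750000
  f(5.750000) = 16.109375
  f(mid) > 0, so root is in [5.500000, 5.750000]

Step 3: midpoint = (5.500000 + 5.750000)/2 = 5.625000
  f(5.625000) = 3.978516
  f(mid) > 0, so root is in [5.500000, 5.625000]

Step 4: midpoint = (5.500000 + 5.625000)/2 = 5.562500
  f(5.562500) = -1.888428
  f(mid) < 0, so root is in [5.562500, 5.625000]

midpoint = 5.562500


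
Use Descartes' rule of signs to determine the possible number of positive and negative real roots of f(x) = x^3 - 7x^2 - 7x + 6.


Descartes' rule of signs:

For positive roots, count sign changes in f(x) = x^3 - 7x^2 - 7x + 6:
Signs of coefficients: +, -, -, +
Number of sign changes: 2
Possible positive real roots: 2, 0

For negative roots, examine f(-x) = -x^3 - 7x^2 + 7x + 6:
Signs of coefficients: -, -, +, +
Number of sign changes: 1
Possible negative real roots: 1

Positive roots: 2 or 0; Negative roots: 1


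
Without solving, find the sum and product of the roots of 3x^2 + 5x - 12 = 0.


By Vieta's formulas for ax^2 + bx + c = 0:
  Sum of roots = -b/a
  Product of roots = c/a

Here a = 3, b = 5, c = -12
Sum = -(5)/3 = -5/3
Product = -12/3 = -4

Sum = -5/3, Product = -4


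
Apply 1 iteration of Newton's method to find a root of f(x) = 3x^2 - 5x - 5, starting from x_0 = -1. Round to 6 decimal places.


Newton's method: x_(n+1) = x_n - f(x_n)/f'(x_n)
f(x) = 3x^2 - 5x - 5
f'(x) = 6x - 5

Iteration 1:
  f(-1.000000) = 3.000000
  f'(-1.000000) = -11.000000
  x_1 = -1.000000 - (3.000000)/(-11.000000) = -0.727273

x_1 = -0.727273


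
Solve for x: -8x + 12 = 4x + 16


Starting with: -8x + 12 = 4x + 16
Move all x terms to left: (-8 - 4)x = 16 - 12
Simplify: -12x = 4
Divide both sides by -12: x = -1/3

x = -1/3


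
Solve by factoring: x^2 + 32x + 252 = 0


We need two numbers that multiply to 252 and add to 32.
Those numbers are 18 and 14 (since 18 * 14 = 252 and 18 + 14 = 32).
So x^2 + 32x + 252 = (x + 18)(x + 14) = 0
Setting each factor to zero: x = -18 or x = -14

x = -18, x = -14


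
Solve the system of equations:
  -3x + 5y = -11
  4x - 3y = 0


Using Cramer's rule:
Determinant D = (-3)(-3) - (4)(5) = 9 - 20 = -11
Dx = (-11)(-3) - (0)(5) = 33 - 0 = 33
Dy = (-3)(0) - (4)(-11) = 0 + 44 = 44
x = Dx/D = 33/-11 = -3
y = Dy/D = 44/-11 = -4

x = -3, y = -4


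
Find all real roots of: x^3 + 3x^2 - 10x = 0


The constant term is 0, so x = 0 is a root. Factor out x:
  x(x^2 + 3x - 10) = 0
Solve the quadratic x^2 + 3x - 10 = 0: discriminant = 3^2 - 4(1)(-10) = 9 + 40 = 49.
sqrt(49) = 7, so x = (-3 ± 7)/2: x = 2 or x = -5.

x = -5, x = 0, x = 2


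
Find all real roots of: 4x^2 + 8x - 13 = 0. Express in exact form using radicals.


Using the quadratic formula: x = (-b ± sqrt(b^2 - 4ac)) / (2a)
Here a = 4, b = 8, c = -13
Discriminant = b^2 - 4ac = 8^2 - 4(4)(-13) = 64 + 208 = 272
Since discriminant = 272 > 0, there are two real roots.
x = (-8 ± 4*sqrt(17)) / 8
Simplifying: x = (-2 ± sqrt(17)) / 2
Numerically: x ≈ 1.0616 or x ≈ -3.0616

x = (-2 + sqrt(17)) / 2 or x = (-2 - sqrt(17)) / 2


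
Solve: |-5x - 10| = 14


An absolute value equation |expr| = 14 gives two cases:
Case 1: -5x - 10 = 14
  -5x = 24, so x = -24/5
Case 2: -5x - 10 = -14
  -5x = -4, so x = 4/5

x = -24/5, x = 4/5


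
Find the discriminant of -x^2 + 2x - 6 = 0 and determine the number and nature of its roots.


For ax^2 + bx + c = 0, discriminant D = b^2 - 4ac
Here a = -1, b = 2, c = -6
D = (2)^2 - 4(-1)(-6) = 4 - 24 = -20

D = -20 < 0
The equation has no real roots (2 complex conjugate roots).

Discriminant = -20, no real roots (2 complex conjugate roots)


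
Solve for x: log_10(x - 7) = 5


Convert to exponential form: x - 7 = 10^5 = 100000
x = 100000 + 7 = 100007
Check: log_10(100007 - 7) = log_10(100000) = log_10(100000) = 5 ✓

x = 100007


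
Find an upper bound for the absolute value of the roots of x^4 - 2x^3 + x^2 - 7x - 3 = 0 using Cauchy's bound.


Cauchy's bound: all roots r satisfy |r| <= 1 + max(|a_i/a_n|) for i = 0,...,n-1
where a_n is the leading coefficient.

Coefficients: [1, -2, 1, -7, -3]
Leading coefficient a_n = 1
Ratios |a_i/a_n|: 2, 1, 7, 3
Maximum ratio: 7
Cauchy's bound: |r| <= 1 + 7 = 8

Upper bound = 8


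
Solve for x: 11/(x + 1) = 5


Multiply both sides by (x + 1): 11 = 5(x + 1)
Distribute: 11 = 5x + 5
5x = 11 - 5 = 6
x = 6/5

x = 6/5


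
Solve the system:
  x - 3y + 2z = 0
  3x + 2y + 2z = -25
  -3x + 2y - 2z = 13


Using Cramer's rule. Expand each determinant along the first row.
D  = 1*[2*(-2) - 2*2] - (-3)*[3*(-2) - 2*(-3)] + 2*[3*2 - 2*(-3)]
  = 1*(-8) - (-3)*(0) + 2*(12) = 16
Dx = 0*[2*(-2) - 2*2] - (-3)*[(-25)*(-2) - 2*13] + 2*[(-25)*2 - 2*13]
  = 0*(-8) - (-3)*(24) + 2*(-76) = -80
Dy = 1*[(-25)*(-2) - 2*13] - 0*[3*(-2) - 2*(-3)] + 2*[3*13 - (-25)*(-3)]
  = 1*(24) - 0*(0) + 2*(-36) = -48
Dz = 1*[2*13 - (-25)*2] - (-3)*[3*13 - (-25)*(-3)] + 0*[3*2 - 2*(-3)]
  = 1*(76) - (-3)*(-36) + 0*(12) = -32
x = Dx/D = -80/16 = -5, y = Dy/D = -48/16 = -3, z = Dz/D = -32/16 = -2
Check eq1: (1)(-5) + (-3)(-3) + (2)(-2) = 0 = 0 ✓
Check eq2: (3)(-5) + (2)(-3) + (2)(-2) = -25 = -25 ✓
Check eq3: (-3)(-5) + (2)(-3) + (-2)(-2) = 13 = 13 ✓

x = -5, y = -3, z = -2


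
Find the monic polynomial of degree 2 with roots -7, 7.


A monic polynomial with roots -7, 7 is:
p(x) = (x + 7)(x - 7)
After multiplying by (x + 7): x + 7
After multiplying by (x - 7): x^2 - 49

x^2 - 49


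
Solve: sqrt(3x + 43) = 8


Square both sides: 3x + 43 = 8^2 = 64
3x = 64 - 43 = 21
x = 7
Check: sqrt(3*7 + 43) = sqrt(64) = 8 ✓

x = 7


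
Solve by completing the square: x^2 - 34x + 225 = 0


Start: x^2 - 34x + 225 = 0
Move constant: x^2 - 34x = -225
Half of -34 is -17, squared is 289
Add 289 to both sides: x^2 - 34x + 289 = 64
(x - 17)^2 = 64
x - 17 = ±8
x = 17 + 8 = 25 or x = 17 - 8 = 9

x = 9, x = 25


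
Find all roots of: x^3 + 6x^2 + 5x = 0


The constant term is 0, so x = 0 is a root. Factor out x:
  x^2 + 6x + 5 = 0
Solve the quadratic x^2 + 6x + 5 = 0: discriminant = 6^2 - 4(1)(5) = 36 - 20 = 16.
sqrt(16) = 4, so x = (-6 ± 4)/2: x = -1 or x = -5.
Collecting all roots found:

x = -5, x = -1, x = 0


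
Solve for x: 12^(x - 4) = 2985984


Express both sides with the same base.
2985984 = 12^6
Since the bases match, equate exponents: x - 4 = 6
So x = 6 - (-4) = 10

x = 10


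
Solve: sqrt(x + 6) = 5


Square both sides: x + 6 = 5^2 = 25
x = 25 - 6 = 19
x = 19
Check: sqrt(1*19 + 6) = sqrt(25) = 5 ✓

x = 19


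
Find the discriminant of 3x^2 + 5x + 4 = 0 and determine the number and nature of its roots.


For ax^2 + bx + c = 0, discriminant D = b^2 - 4ac
Here a = 3, b = 5, c = 4
D = (5)^2 - 4(3)(4) = 25 - 48 = -23

D = -23 < 0
The equation has no real roots (2 complex conjugate roots).

Discriminant = -23, no real roots (2 complex conjugate roots)


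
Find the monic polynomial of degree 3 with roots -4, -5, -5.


A monic polynomial with roots -4, -5, -5 is:
p(x) = (x + 4)(x + 5)(x + 5)
After multiplying by (x + 4): x + 4
After multiplying by (x + 5): x^2 + 9x + 20
After multiplying by (x + 5): x^3 + 14x^2 + 65x + 100

x^3 + 14x^2 + 65x + 100


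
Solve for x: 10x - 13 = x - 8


Starting with: 10x - 13 = x - 8
Move all x terms to left: (10 - 1)x = -8 + 13
Simplify: 9x = 5
Divide both sides by 9: x = 5/9

x = 5/9


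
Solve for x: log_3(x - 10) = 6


Convert to exponential form: x - 10 = 3^6 = 729
x = 729 + 10 = 739
Check: log_3(739 - 10) = log_3(729) = log_3(729) = 6 ✓

x = 739


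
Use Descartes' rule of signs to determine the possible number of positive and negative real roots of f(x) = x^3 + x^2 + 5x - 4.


Descartes' rule of signs:

For positive roots, count sign changes in f(x) = x^3 + x^2 + 5x - 4:
Signs of coefficients: +, +, +, -
Number of sign changes: 1
Possible positive real roots: 1

For negative roots, examine f(-x) = -x^3 + x^2 - 5x - 4:
Signs of coefficients: -, +, -, -
Number of sign changes: 2
Possible negative real roots: 2, 0

Positive roots: 1; Negative roots: 2 or 0


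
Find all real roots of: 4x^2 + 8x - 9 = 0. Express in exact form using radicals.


Using the quadratic formula: x = (-b ± sqrt(b^2 - 4ac)) / (2a)
Here a = 4, b = 8, c = -9
Discriminant = b^2 - 4ac = 8^2 - 4(4)(-9) = 64 + 144 = 208
Since discriminant = 208 > 0, there are two real roots.
x = (-8 ± 4*sqrt(13)) / 8
Simplifying: x = (-2 ± sqrt(13)) / 2
Numerically: x ≈ 0.8028 or x ≈ -2.8028

x = (-2 + sqrt(13)) / 2 or x = (-2 - sqrt(13)) / 2


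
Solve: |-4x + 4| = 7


An absolute value equation |expr| = 7 gives two cases:
Case 1: -4x + 4 = 7
  -4x = 3, so x = -3/4
Case 2: -4x + 4 = -7
  -4x = -11, so x = 11/4

x = -3/4, x = 11/4


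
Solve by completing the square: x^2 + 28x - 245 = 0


Start: x^2 + 28x - 245 = 0
Move constant: x^2 + 28x = 245
Half of 28 is 14, squared is 196
Add 196 to both sides: x^2 + 28x + 196 = 441
(x + 14)^2 = 441
x + 14 = ±21
x = -14 + 21 = 7 or x = -14 - 21 = -35

x = -35, x = 7


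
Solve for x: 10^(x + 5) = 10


Express both sides with the same base.
10 = 10^1
Since the bases match, equate exponents: x + 5 = 1
So x = 1 - (5) = -4

x = -4


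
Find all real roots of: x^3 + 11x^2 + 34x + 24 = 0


Let p(x) = x^3 + 11x^2 + 34x + 24. By the rational root theorem (leading coefficient 1), any rational root is an integer divisor of 24: try ±1, ±2, ... in turn.
Test x = 1: value = 70 ≠ 0.
Test x = -1: value = 0 ✓, so (x + 1) is a factor.
Synthetic division by (x + 1): bring down 1; 1(-1) + 11 = 10; 10(-1) + 34 = 24; 24(-1) + 24 = 0 → quotient x^2 + 10x + 24, remainder 0.
Solve the quadratic x^2 + 10x + 24 = 0: discriminant = 10^2 - 4(1)(24) = 100 - 96 = 4.
sqrt(4) = 2, so x = (-10 ± 2)/2: x = -4 or x = -6.

x = -6, x = -4, x = -1


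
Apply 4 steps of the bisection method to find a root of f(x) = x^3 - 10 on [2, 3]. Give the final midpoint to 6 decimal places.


f(x) = x^3 - 10
f(2) = -2 < 0
f(3) = 17 > 0

Step 1: midpoint = (2.000000 + 3.000000)/2 = 2.500000
  f(2.500000) = 5.625000
  f(mid) > 0, so root is in [2.000000, 2.500000]

Step 2: midpoint = (2.000000 + 2.500000)/2 = 2.250000
  f(2.250000) = 1.390625
  f(mid) > 0, so root is in [2.000000, 2.250000]

Step 3: midpoint = (2.000000 + 2.250000)/2 = 2.125000
  f(2.125000) = -0.404297
  f(mid) < 0, so root is in [2.125000, 2.250000]

Step 4: midpoint = (2.125000 + 2.250000)/2 = 2.187500
  f(2.187500) = 0.467529
  f(mid) > 0, so root is in [2.125000, 2.187500]

midpoint = 2.187500


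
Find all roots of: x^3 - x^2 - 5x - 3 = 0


Let p(x) = x^3 - x^2 - 5x - 3. By the rational root theorem (leading coefficient 1), any rational root is an integer divisor of 3: try ±1, ±2, ... in turn.
Test x = 1: value = -8 ≠ 0.
Test x = -1: value = 0 ✓, so (x + 1) is a factor.
Synthetic division by (x + 1): bring down 1; 1(-1) - 1 = -2; (-2)(-1) - 5 = -3; (-3)(-1) - 3 = 0 → quotient x^2 - 2x - 3, remainder 0.
Solve the quadratic x^2 - 2x - 3 = 0: discriminant = (-2)^2 - 4(1)(-3) = 4 + 12 = 16.
sqrt(16) = 4, so x = (2 ± 4)/2: x = 3 or x = -1.
Collecting all roots found:

x = -1 (multiplicity 2), x = 3


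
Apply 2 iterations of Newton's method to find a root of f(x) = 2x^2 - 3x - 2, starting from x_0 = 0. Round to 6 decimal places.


Newton's method: x_(n+1) = x_n - f(x_n)/f'(x_n)
f(x) = 2x^2 - 3x - 2
f'(x) = 4x - 3

Iteration 1:
  f(0.000000) = -2.000000
  f'(0.000000) = -3.000000
  x_1 = 0.000000 - (-2.000000)/(-3.000000) = -0.666667

Iteration 2:
  f(-0.666667) = 0.888889
  f'(-0.666667) = -5.666667
  x_2 = -0.666667 - (0.888889)/(-5.666667) = -0.509804

x_2 = -0.509804


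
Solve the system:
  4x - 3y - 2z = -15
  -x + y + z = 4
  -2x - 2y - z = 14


Using Cramer's rule. Expand each determinant along the first row.
D  = 4*[1*(-1) - 1*(-2)] - (-3)*[(-1)*(-1) - 1*(-2)] + (-2)*[(-1)*(-2) - 1*(-2)]
  = 4*(1) - (-3)*(3) + (-2)*(4) = 5
Dx = (-15)*[1*(-1) - 1*(-2)] - (-3)*[4*(-1) - 1*14] + (-2)*[4*(-2) - 1*14]
  = (-15)*(1) - (-3)*(-18) + (-2)*(-22) = -25
Dy = 4*[4*(-1) - 1*14] - (-15)*[(-1)*(-1) - 1*(-2)] + (-2)*[(-1)*14 - 4*(-2)]
  = 4*(-18) - (-15)*(3) + (-2)*(-6) = -15
Dz = 4*[1*14 - 4*(-2)] - (-3)*[(-1)*14 - 4*(-2)] + (-15)*[(-1)*(-2) - 1*(-2)]
  = 4*(22) - (-3)*(-6) + (-15)*(4) = 10
x = Dx/D = -25/5 = -5, y = Dy/D = -15/5 = -3, z = Dz/D = 10/5 = 2
Check eq1: (4)(-5) + (-3)(-3) + (-2)(2) = -15 = -15 ✓
Check eq2: (-1)(-5) + (1)(-3) + (1)(2) = 4 = 4 ✓
Check eq3: (-2)(-5) + (-2)(-3) + (-1)(2) = 14 = 14 ✓

x = -5, y = -3, z = 2


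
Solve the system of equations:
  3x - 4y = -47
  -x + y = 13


Using Cramer's rule:
Determinant D = (3)(1) - (-1)(-4) = 3 - 4 = -1
Dx = (-47)(1) - (13)(-4) = -47 + 52 = 5
Dy = (3)(13) - (-1)(-47) = 39 - 47 = -8
x = Dx/D = 5/-1 = -5
y = Dy/D = -8/-1 = 8

x = -5, y = 8


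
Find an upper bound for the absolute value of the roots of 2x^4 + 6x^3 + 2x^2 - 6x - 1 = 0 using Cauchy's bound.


Cauchy's bound: all roots r satisfy |r| <= 1 + max(|a_i/a_n|) for i = 0,...,n-1
where a_n is the leading coefficient.

Coefficients: [2, 6, 2, -6, -1]
Leading coefficient a_n = 2
Ratios |a_i/a_n|: 3, 1, 3, 1/2
Maximum ratio: 3
Cauchy's bound: |r| <= 1 + 3 = 4

Upper bound = 4


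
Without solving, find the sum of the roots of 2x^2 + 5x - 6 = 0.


By Vieta's formulas for ax^2 + bx + c = 0:
  Sum of roots = -b/a
  Product of roots = c/a

Here a = 2, b = 5, c = -6
Sum = -(5)/2 = -5/2
Product = -6/2 = -3

Sum = -5/2


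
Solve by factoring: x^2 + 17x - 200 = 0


We need two numbers that multiply to -200 and add to 17.
Those numbers are 25 and -8 (since 25 * (-8) = -200 and 25 + (-8) = 17).
So x^2 + 17x - 200 = (x + 25)(x - 8) = 0
Setting each factor to zero: x = -25 or x = 8

x = -25, x = 8


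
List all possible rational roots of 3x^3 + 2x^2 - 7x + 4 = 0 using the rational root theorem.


Rational root theorem: possible roots are ±p/q where:
  p divides the constant term (4): p ∈ {1, 2, 4}
  q divides the leading coefficient (3): q ∈ {1, 3}

All possible rational roots: -4, -2, -4/3, -1, -2/3, -1/3, 1/3, 2/3, 1, 4/3, 2, 4

-4, -2, -4/3, -1, -2/3, -1/3, 1/3, 2/3, 1, 4/3, 2, 4


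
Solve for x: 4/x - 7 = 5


Subtract -7 from both sides: 4/x = 12
Multiply both sides by x: 4 = 12 * x
Divide by 12: x = 1/3

x = 1/3


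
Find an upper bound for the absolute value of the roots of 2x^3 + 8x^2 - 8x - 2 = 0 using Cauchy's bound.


Cauchy's bound: all roots r satisfy |r| <= 1 + max(|a_i/a_n|) for i = 0,...,n-1
where a_n is the leading coefficient.

Coefficients: [2, 8, -8, -2]
Leading coefficient a_n = 2
Ratios |a_i/a_n|: 4, 4, 1
Maximum ratio: 4
Cauchy's bound: |r| <= 1 + 4 = 5

Upper bound = 5


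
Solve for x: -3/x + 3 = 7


Subtract 3 from both sides: -3/x = 4
Multiply both sides by x: -3 = 4 * x
Divide by 4: x = -3/4

x = -3/4


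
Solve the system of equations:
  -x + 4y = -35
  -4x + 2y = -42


Using Cramer's rule:
Determinant D = (-1)(2) - (-4)(4) = -2 + 16 = 14
Dx = (-35)(2) - (-42)(4) = -70 + 168 = 98
Dy = (-1)(-42) - (-4)(-35) = 42 - 140 = -98
x = Dx/D = 98/14 = 7
y = Dy/D = -98/14 = -7

x = 7, y = -7


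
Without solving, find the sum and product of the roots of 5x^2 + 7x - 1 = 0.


By Vieta's formulas for ax^2 + bx + c = 0:
  Sum of roots = -b/a
  Product of roots = c/a

Here a = 5, b = 7, c = -1
Sum = -(7)/5 = -7/5
Product = -1/5 = -1/5

Sum = -7/5, Product = -1/5


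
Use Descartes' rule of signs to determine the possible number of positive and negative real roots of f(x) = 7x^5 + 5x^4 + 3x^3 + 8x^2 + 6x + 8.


Descartes' rule of signs:

For positive roots, count sign changes in f(x) = 7x^5 + 5x^4 + 3x^3 + 8x^2 + 6x + 8:
Signs of coefficients: +, +, +, +, +, +
Number of sign changes: 0
Possible positive real roots: 0

For negative roots, examine f(-x) = -7x^5 + 5x^4 - 3x^3 + 8x^2 - 6x + 8:
Signs of coefficients: -, +, -, +, -, +
Number of sign changes: 5
Possible negative real roots: 5, 3, 1

Positive roots: 0; Negative roots: 5 or 3 or 1


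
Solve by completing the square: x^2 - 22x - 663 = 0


Start: x^2 - 22x - 663 = 0
Move constant: x^2 - 22x = 663
Half of -22 is -11, squared is 121
Add 121 to both sides: x^2 - 22x + 121 = 784
(x - 11)^2 = 784
x - 11 = ±28
x = 11 + 28 = 39 or x = 11 - 28 = -17

x = -17, x = 39


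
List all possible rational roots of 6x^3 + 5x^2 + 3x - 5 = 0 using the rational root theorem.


Rational root theorem: possible roots are ±p/q where:
  p divides the constant term (-5): p ∈ {1, 5}
  q divides the leading coefficient (6): q ∈ {1, 2, 3, 6}

All possible rational roots: -5, -5/2, -5/3, -1, -5/6, -1/2, -1/3, -1/6, 1/6, 1/3, 1/2, 5/6, 1, 5/3, 5/2, 5

-5, -5/2, -5/3, -1, -5/6, -1/2, -1/3, -1/6, 1/6, 1/3, 1/2, 5/6, 1, 5/3, 5/2, 5
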